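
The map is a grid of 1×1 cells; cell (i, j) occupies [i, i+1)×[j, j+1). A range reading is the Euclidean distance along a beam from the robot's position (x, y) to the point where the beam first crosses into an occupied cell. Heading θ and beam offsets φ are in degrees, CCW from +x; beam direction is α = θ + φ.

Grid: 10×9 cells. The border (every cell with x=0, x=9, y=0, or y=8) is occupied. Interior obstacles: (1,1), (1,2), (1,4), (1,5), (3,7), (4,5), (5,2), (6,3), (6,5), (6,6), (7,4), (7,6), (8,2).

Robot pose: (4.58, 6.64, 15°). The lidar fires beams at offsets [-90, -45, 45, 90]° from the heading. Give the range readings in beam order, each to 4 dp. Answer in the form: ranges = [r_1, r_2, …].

ranges = [0.6626, 1.6397, 1.5704, 1.4080]

beam 1: φ=-90°, α=285°
  cosα=0.2588 sinα=-0.9659 | (4,6) | tMaxX 1.6228 tMaxY 0.6626 | tΔX 3.8637 tΔY 1.0353
    t=0.6626 [y] (4,5) — stop
  → r_1 = 0.6626
beam 2: φ=-45°, α=330°
  cosα=0.8660 sinα=-0.5000 | (4,6) | tMaxX 0.4850 tMaxY 1.2800 | tΔX 1.1547 tΔY 2.0000
    t=0.4850 [x] (5,6)
    t=1.2800 [y] (5,5)
    t=1.6397 [x] (6,5) — stop
  → r_2 = 1.6397
beam 3: φ=45°, α=60°
  cosα=0.5000 sinα=0.8660 | (4,6) | tMaxX 0.8400 tMaxY 0.4157 | tΔX 2.0000 tΔY 1.1547
    t=0.4157 [y] (4,7)
    t=0.8400 [x] (5,7)
    t=1.5704 [y] (5,8) — stop
  → r_3 = 1.5704
beam 4: φ=90°, α=105°
  cosα=-0.2588 sinα=0.9659 | (4,6) | tMaxX 2.2409 tMaxY 0.3727 | tΔX 3.8637 tΔY 1.0353
    t=0.3727 [y] (4,7)
    t=1.4080 [y] (4,8) — stop
  → r_4 = 1.4080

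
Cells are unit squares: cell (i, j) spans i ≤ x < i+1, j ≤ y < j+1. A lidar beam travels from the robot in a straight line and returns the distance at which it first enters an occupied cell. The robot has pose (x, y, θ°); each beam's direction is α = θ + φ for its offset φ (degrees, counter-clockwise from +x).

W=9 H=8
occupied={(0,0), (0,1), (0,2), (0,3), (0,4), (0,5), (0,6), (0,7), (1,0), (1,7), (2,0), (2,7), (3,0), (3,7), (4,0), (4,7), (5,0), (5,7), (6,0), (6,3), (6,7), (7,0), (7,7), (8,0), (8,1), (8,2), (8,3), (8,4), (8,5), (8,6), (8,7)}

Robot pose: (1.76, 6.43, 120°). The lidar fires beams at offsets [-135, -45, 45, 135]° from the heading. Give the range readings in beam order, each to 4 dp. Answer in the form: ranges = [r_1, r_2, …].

ranges = [6.4601, 0.5901, 0.7868, 2.9364]

beam 1: φ=-135°, α=345°
  dir = (cos 345°, sin 345°) = (0.9659, -0.2588); from cell (1,6)
  next x-line at t=0.2485, next y-line at t=1.6614; Δt_x=1.0353, Δt_y=3.8637
    x: enter (2,6) at t=0.2485
    x: enter (3,6) at t=1.2837
    y: enter (3,5) at t=1.6614
    x: enter (4,5) at t=2.3190
    x: enter (5,5) at t=3.3543
    x: enter (6,5) at t=4.3896
    x: enter (7,5) at t=5.4248
    y: enter (7,4) at t=5.5251
    x: enter (8,4) at t=6.4601 ← occupied
  → r_1 = 6.4601
beam 2: φ=-45°, α=75°
  dir = (cos 75°, sin 75°) = (0.2588, 0.9659); from cell (1,6)
  next x-line at t=0.9273, next y-line at t=0.5901; Δt_x=3.8637, Δt_y=1.0353
    y: enter (1,7) at t=0.5901 ← occupied
  → r_2 = 0.5901
beam 3: φ=45°, α=165°
  dir = (cos 165°, sin 165°) = (-0.9659, 0.2588); from cell (1,6)
  next x-line at t=0.7868, next y-line at t=2.2023; Δt_x=1.0353, Δt_y=3.8637
    x: enter (0,6) at t=0.7868 ← occupied
  → r_3 = 0.7868
beam 4: φ=135°, α=255°
  dir = (cos 255°, sin 255°) = (-0.2588, -0.9659); from cell (1,6)
  next x-line at t=2.9364, next y-line at t=0.4452; Δt_x=3.8637, Δt_y=1.0353
    y: enter (1,5) at t=0.4452
    y: enter (1,4) at t=1.4804
    y: enter (1,3) at t=2.5157
    x: enter (0,3) at t=2.9364 ← occupied
  → r_4 = 2.9364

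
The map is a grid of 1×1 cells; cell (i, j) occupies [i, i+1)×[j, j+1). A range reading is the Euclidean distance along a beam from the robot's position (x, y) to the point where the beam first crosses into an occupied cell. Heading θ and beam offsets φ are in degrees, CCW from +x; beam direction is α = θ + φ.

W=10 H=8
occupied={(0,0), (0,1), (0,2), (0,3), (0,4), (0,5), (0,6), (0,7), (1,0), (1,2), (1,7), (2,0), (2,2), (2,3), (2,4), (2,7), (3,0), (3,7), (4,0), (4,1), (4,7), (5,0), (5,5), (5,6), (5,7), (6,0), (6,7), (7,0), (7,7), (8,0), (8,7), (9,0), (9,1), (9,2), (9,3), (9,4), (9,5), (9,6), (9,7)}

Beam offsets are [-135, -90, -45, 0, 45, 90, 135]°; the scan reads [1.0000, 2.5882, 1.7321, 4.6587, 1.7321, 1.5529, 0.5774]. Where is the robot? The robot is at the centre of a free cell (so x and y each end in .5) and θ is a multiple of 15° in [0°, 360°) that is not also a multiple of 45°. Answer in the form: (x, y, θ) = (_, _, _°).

(x, y, θ) = (3.5, 6.5, 285°)

The pose lattice has 41·16 = 656 candidates. Test each by forward raycasting.
  (2.5, 6.5, 300°): beam 1 = 1.5529 ≠ 1.0000 ✗
  (4.5, 4.5, 240°): beam 1 = 2.5882 ≠ 1.0000 ✗
  (3.5, 1.5, 75°): beam 1 = 0.5774 ≠ 1.0000 ✗
  …
  (3.5, 6.5, 285°): r_1=1.0000, r_2=2.5882, r_3=1.7321, r_4=4.6587, r_5=1.7321, r_6=1.5529, r_7=0.5774 — all match ✓
Unique over the lattice → pose = (3.5, 6.5, 285°).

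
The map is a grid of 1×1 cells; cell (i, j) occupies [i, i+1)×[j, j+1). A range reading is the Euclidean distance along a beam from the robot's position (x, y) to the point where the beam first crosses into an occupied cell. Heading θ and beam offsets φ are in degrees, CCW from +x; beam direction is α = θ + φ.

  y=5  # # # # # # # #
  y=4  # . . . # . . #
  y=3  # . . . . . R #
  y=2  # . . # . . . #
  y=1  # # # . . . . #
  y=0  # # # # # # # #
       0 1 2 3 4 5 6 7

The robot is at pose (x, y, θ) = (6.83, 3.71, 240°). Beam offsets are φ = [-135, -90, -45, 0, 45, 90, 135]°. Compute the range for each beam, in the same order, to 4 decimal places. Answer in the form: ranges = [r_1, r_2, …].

beam 1: φ=-135°, α=105°
  dir = (cos 105°, sin 105°) = (-0.2588, 0.9659); from cell (6,3)
  next x-line at t=3.2069, next y-line at t=0.3002; Δt_x=3.8637, Δt_y=1.0353
    y: enter (6,4) at t=0.3002
    y: enter (6,5) at t=1.3355 ← occupied
  → r_1 = 1.3355
beam 2: φ=-90°, α=150°
  dir = (cos 150°, sin 150°) = (-0.8660, 0.5000); from cell (6,3)
  next x-line at t=0.9584, next y-line at t=0.5800; Δt_x=1.1547, Δt_y=2.0000
    y: enter (6,4) at t=0.5800
    x: enter (5,4) at t=0.9584
    x: enter (4,4) at t=2.1131 ← occupied
  → r_2 = 2.1131
beam 3: φ=-45°, α=195°
  dir = (cos 195°, sin 195°) = (-0.9659, -0.2588); from cell (6,3)
  next x-line at t=0.8593, next y-line at t=2.7432; Δt_x=1.0353, Δt_y=3.8637
    x: enter (5,3) at t=0.8593
    x: enter (4,3) at t=1.8946
    y: enter (4,2) at t=2.7432
    x: enter (3,2) at t=2.9298 ← occupied
  → r_3 = 2.9298
beam 4: φ=0°, α=240°
  dir = (cos 240°, sin 240°) = (-0.5000, -0.8660); from cell (6,3)
  next x-line at t=1.6600, next y-line at t=0.8198; Δt_x=2.0000, Δt_y=1.1547
    y: enter (6,2) at t=0.8198
    x: enter (5,2) at t=1.6600
    y: enter (5,1) at t=1.9745
    y: enter (5,0) at t=3.1292 ← occupied
  → r_4 = 3.1292
beam 5: φ=45°, α=285°
  dir = (cos 285°, sin 285°) = (0.2588, -0.9659); from cell (6,3)
  next x-line at t=0.6568, next y-line at t=0.7350; Δt_x=3.8637, Δt_y=1.0353
    x: enter (7,3) at t=0.6568 ← occupied
  → r_5 = 0.6568
beam 6: φ=90°, α=330°
  dir = (cos 330°, sin 330°) = (0.8660, -0.5000); from cell (6,3)
  next x-line at t=0.1963, next y-line at t=1.4200; Δt_x=1.1547, Δt_y=2.0000
    x: enter (7,3) at t=0.1963 ← occupied
  → r_6 = 0.1963
beam 7: φ=135°, α=15°
  dir = (cos 15°, sin 15°) = (0.9659, 0.2588); from cell (6,3)
  next x-line at t=0.1760, next y-line at t=1.1205; Δt_x=1.0353, Δt_y=3.8637
    x: enter (7,3) at t=0.1760 ← occupied
  → r_7 = 0.1760

ranges = [1.3355, 2.1131, 2.9298, 3.1292, 0.6568, 0.1963, 0.1760]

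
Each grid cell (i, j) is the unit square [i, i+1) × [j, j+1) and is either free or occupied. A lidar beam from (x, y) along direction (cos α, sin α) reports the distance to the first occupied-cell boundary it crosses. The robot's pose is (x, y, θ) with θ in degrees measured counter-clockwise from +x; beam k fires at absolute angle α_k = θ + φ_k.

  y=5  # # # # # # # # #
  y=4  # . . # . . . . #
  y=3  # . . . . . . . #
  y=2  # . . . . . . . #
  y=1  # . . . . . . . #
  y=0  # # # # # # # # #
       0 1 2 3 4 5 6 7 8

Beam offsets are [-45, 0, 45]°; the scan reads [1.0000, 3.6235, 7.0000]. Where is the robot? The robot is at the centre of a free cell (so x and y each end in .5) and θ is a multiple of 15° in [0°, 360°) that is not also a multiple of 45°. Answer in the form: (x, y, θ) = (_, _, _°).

The pose lattice has 27·16 = 432 candidates. Test each by forward raycasting.
  (2.5, 2.5, 165°): beam 1 = 2.8868 ≠ 1.0000 ✗
  (6.5, 1.5, 120°): beam 1 = 3.6235 ≠ 1.0000 ✗
  (1.5, 2.5, 15°): beam 1 = 3.0000 ≠ 1.0000 ✗
  (7.5, 4.5, 330°): beam 1 = 1.9319 ≠ 1.0000 ✗
  …
  (1.5, 4.5, 285°): r_1=1.0000, r_2=3.6235, r_3=7.0000 — all match ✓
Unique over the lattice → pose = (1.5, 4.5, 285°).

(x, y, θ) = (1.5, 4.5, 285°)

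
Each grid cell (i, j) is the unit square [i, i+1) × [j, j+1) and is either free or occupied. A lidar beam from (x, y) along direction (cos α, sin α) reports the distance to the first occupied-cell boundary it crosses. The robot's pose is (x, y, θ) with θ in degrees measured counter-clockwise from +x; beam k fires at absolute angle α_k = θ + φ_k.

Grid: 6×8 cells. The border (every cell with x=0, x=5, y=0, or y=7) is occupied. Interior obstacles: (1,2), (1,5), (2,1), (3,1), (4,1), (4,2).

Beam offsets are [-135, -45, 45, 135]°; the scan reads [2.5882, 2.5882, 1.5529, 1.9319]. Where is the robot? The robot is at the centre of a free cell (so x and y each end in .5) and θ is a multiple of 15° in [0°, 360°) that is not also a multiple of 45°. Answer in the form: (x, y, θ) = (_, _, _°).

Candidates: 18 free-cell centres × 16 headings = 288 poses. Raycast each; keep the one whose scan matches to 4 dp.
  (3.5, 4.5, 330°): beam 2 = 1.9319 ≠ 2.5882 ✗
  (2.5, 2.5, 150°): beam 1 = 1.5529 ≠ 2.5882 ✗
  (4.5, 6.5, 60°): beam 1 = 1.9319 ≠ 2.5882 ✗
  (1.5, 1.5, 285°): beam 1 = 0.5774 ≠ 2.5882 ✗
  …
  (2.5, 4.5, 120°): r_1=2.5882, r_2=2.5882, r_3=1.5529, r_4=1.9319 — all match ✓
Only this pose fits every beam.

(x, y, θ) = (2.5, 4.5, 120°)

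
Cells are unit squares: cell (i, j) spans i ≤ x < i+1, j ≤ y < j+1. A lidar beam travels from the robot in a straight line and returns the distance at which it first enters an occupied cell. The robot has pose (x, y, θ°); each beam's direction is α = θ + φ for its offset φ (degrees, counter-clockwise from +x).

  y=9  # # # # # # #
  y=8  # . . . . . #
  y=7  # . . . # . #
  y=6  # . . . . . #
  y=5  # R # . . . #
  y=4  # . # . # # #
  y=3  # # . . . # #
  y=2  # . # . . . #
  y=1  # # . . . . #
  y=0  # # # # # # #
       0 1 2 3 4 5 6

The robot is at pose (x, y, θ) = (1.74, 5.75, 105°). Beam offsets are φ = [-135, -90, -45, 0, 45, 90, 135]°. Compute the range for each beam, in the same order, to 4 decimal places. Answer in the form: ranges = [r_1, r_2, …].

beam 1: φ=-135°, α=330°
  direction (0.8660, -0.5000); cell (1,5); t to first gridline: x 0.3002, y 1.5000 (then +1.1547 / +2.0000)
    (2,5) via x @ 0.3002  # hit
  → r_1 = 0.3002
beam 2: φ=-90°, α=15°
  direction (0.9659, 0.2588); cell (1,5); t to first gridline: x 0.2692, y 0.9659 (then +1.0353 / +3.8637)
    (2,5) via x @ 0.2692  # hit
  → r_2 = 0.2692
beam 3: φ=-45°, α=60°
  direction (0.5000, 0.8660); cell (1,5); t to first gridline: x 0.5200, y 0.2887 (then +2.0000 / +1.1547)
    (1,6) via y @ 0.2887
    (2,6) via x @ 0.5200
    (2,7) via y @ 1.4434
    (3,7) via x @ 2.5200
    (3,8) via y @ 2.5981
    (3,9) via y @ 3.7528  # hit
  → r_3 = 3.7528
beam 4: φ=0°, α=105°
  direction (-0.2588, 0.9659); cell (1,5); t to first gridline: x 2.8591, y 0.2588 (then +3.8637 / +1.0353)
    (1,6) via y @ 0.2588
    (1,7) via y @ 1.2941
    (1,8) via y @ 2.3294
    (0,8) via x @ 2.8591  # hit
  → r_4 = 2.8591
beam 5: φ=45°, α=150°
  direction (-0.8660, 0.5000); cell (1,5); t to first gridline: x 0.8545, y 0.5000 (then +1.1547 / +2.0000)
    (1,6) via y @ 0.5000
    (0,6) via x @ 0.8545  # hit
  → r_5 = 0.8545
beam 6: φ=90°, α=195°
  direction (-0.9659, -0.2588); cell (1,5); t to first gridline: x 0.7661, y 2.8978 (then +1.0353 / +3.8637)
    (0,5) via x @ 0.7661  # hit
  → r_6 = 0.7661
beam 7: φ=135°, α=240°
  direction (-0.5000, -0.8660); cell (1,5); t to first gridline: x 1.4800, y 0.8660 (then +2.0000 / +1.1547)
    (1,4) via y @ 0.8660
    (0,4) via x @ 1.4800  # hit
  → r_7 = 1.4800

ranges = [0.3002, 0.2692, 3.7528, 2.8591, 0.8545, 0.7661, 1.4800]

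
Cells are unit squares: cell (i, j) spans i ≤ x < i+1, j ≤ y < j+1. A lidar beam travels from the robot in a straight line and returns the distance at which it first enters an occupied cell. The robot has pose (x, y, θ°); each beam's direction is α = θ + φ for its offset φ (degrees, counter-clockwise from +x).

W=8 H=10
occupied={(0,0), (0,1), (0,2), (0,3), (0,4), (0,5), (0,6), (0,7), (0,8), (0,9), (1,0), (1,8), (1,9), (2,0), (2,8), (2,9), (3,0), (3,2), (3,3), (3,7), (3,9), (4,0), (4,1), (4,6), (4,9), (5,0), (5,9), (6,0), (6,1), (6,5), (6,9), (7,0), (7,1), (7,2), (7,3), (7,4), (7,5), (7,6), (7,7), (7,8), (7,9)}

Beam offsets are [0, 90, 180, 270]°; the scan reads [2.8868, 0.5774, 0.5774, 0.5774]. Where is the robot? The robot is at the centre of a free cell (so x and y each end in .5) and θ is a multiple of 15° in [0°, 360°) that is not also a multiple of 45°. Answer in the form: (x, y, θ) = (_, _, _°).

Enumerate (i+0.5, j+0.5, θ) over the 39 free cells and 16 admissible headings. For each, cast all 4 beams and compare to the given ranges.
  (2.5, 6.5, 150°): beam 1 = 1.7321 ≠ 2.8868 ✗
  (4.5, 3.5, 60°): beam 1 = 5.0000 ≠ 2.8868 ✗
  (1.5, 6.5, 105°): beam 1 = 1.5529 ≠ 2.8868 ✗
  …
  (3.5, 1.5, 150°): r_1=2.8868, r_2=0.5774, r_3=0.5774, r_4=0.5774 — all match ✓
Only this pose fits every beam.

(x, y, θ) = (3.5, 1.5, 150°)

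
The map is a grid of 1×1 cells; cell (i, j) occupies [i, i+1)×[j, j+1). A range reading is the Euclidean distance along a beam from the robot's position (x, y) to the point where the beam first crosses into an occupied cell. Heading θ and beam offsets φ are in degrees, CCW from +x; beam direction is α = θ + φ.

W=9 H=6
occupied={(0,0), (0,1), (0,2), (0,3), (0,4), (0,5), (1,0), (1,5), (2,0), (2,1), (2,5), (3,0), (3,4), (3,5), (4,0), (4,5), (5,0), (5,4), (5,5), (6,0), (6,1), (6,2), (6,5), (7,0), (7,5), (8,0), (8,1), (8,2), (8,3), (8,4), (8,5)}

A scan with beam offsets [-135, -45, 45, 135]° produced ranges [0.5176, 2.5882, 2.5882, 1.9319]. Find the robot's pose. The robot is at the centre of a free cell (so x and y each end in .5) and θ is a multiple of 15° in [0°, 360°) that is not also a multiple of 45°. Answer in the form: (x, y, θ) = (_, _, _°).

(x, y, θ) = (3.5, 3.5, 240°)

Candidates: 23 free-cell centres × 16 headings = 368 poses. Raycast each; keep the one whose scan matches to 4 dp.
  (2.5, 2.5, 30°): beam 2 = 3.6235 ≠ 2.5882 ✗
  (7.5, 3.5, 345°): beam 1 = 1.0000 ≠ 0.5176 ✗
  (6.5, 4.5, 240°): beam 2 = 0.5176 ≠ 2.5882 ✗
  (1.5, 2.5, 345°): beam 1 = 0.5774 ≠ 0.5176 ✗
  …
  (3.5, 3.5, 240°): r_1=0.5176, r_2=2.5882, r_3=2.5882, r_4=1.9319 — all match ✓
Unique over the lattice → pose = (3.5, 3.5, 240°).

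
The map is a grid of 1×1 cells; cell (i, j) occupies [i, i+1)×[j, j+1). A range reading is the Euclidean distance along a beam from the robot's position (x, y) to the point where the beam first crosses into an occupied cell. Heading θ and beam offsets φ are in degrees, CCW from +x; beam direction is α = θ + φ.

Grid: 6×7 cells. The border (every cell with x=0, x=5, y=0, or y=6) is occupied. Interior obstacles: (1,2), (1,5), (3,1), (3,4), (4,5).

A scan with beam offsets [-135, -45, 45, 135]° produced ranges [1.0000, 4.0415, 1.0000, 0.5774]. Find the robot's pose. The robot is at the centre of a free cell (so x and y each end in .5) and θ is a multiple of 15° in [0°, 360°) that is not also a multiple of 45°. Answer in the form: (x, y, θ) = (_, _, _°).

(x, y, θ) = (4.5, 2.5, 195°)

The pose lattice has 15·16 = 240 candidates. Test each by forward raycasting.
  (1.5, 1.5, 15°): beam 1 = 0.5774 ≠ 1.0000 ✗
  (1.5, 3.5, 105°): beam 1 = 4.0415 ≠ 1.0000 ✗
  (2.5, 3.5, 285°): beam 1 = 1.7321 ≠ 1.0000 ✗
  (4.5, 4.5, 150°): beam 1 = 0.5176 ≠ 1.0000 ✗
  (1.5, 4.5, 120°): beam 1 = 1.5529 ≠ 1.0000 ✗
  …
  (4.5, 2.5, 195°): r_1=1.0000, r_2=4.0415, r_3=1.0000, r_4=0.5774 — all match ✓
No second candidate reproduces the full scan.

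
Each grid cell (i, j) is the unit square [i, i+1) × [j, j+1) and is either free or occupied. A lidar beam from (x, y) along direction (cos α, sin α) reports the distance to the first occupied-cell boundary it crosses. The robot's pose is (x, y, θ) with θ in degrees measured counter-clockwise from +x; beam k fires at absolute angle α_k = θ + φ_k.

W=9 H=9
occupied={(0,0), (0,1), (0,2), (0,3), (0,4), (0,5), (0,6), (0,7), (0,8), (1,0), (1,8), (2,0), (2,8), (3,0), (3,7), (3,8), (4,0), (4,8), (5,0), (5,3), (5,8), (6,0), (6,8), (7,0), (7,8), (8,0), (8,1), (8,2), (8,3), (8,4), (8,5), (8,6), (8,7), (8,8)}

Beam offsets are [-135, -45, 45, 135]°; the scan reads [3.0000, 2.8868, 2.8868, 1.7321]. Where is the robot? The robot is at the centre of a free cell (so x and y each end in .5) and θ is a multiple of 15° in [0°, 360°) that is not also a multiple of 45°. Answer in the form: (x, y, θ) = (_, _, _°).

(x, y, θ) = (2.5, 4.5, 15°)

Candidates: 47 free-cell centres × 16 headings = 752 poses. Raycast each; keep the one whose scan matches to 4 dp.
  (5.5, 4.5, 150°): beam 1 = 2.5882 ≠ 3.0000 ✗
  (7.5, 6.5, 255°): beam 1 = 1.7321 ≠ 3.0000 ✗
  (5.5, 6.5, 330°): beam 1 = 4.6587 ≠ 3.0000 ✗
  (2.5, 1.5, 210°): beam 1 = 5.6940 ≠ 3.0000 ✗
  …
  (2.5, 4.5, 15°): r_1=3.0000, r_2=2.8868, r_3=2.8868, r_4=1.7321 — all match ✓
Unique over the lattice → pose = (2.5, 4.5, 15°).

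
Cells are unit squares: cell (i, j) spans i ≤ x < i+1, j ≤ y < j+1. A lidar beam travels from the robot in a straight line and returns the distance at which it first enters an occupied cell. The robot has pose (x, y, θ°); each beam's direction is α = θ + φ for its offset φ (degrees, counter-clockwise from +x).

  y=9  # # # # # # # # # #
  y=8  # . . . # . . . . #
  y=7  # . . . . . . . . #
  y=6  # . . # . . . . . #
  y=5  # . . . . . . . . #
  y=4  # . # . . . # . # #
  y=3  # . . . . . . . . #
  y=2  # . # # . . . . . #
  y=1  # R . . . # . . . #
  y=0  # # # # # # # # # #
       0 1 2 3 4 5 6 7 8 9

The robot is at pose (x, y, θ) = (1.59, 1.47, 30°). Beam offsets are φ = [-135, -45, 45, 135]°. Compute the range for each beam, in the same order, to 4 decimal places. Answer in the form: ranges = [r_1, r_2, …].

beam 1: φ=-135°, α=255°
  dir = (cos 255°, sin 255°) = (-0.2588, -0.9659); from cell (1,1)
  next x-line at t=2.2796, next y-line at t=0.4866; Δt_x=3.8637, Δt_y=1.0353
    y: enter (1,0) at t=0.4866 ← occupied
  → r_1 = 0.4866
beam 2: φ=-45°, α=345°
  dir = (cos 345°, sin 345°) = (0.9659, -0.2588); from cell (1,1)
  next x-line at t=0.4245, next y-line at t=1.8159; Δt_x=1.0353, Δt_y=3.8637
    x: enter (2,1) at t=0.4245
    x: enter (3,1) at t=1.4597
    y: enter (3,0) at t=1.8159 ← occupied
  → r_2 = 1.8159
beam 3: φ=45°, α=75°
  dir = (cos 75°, sin 75°) = (0.2588, 0.9659); from cell (1,1)
  next x-line at t=1.5841, next y-line at t=0.5487; Δt_x=3.8637, Δt_y=1.0353
    y: enter (1,2) at t=0.5487
    y: enter (1,3) at t=1.5840
    x: enter (2,3) at t=1.5841
    y: enter (2,4) at t=2.6192 ← occupied
  → r_3 = 2.6192
beam 4: φ=135°, α=165°
  dir = (cos 165°, sin 165°) = (-0.9659, 0.2588); from cell (1,1)
  next x-line at t=0.6108, next y-line at t=2.0478; Δt_x=1.0353, Δt_y=3.8637
    x: enter (0,1) at t=0.6108 ← occupied
  → r_4 = 0.6108

ranges = [0.4866, 1.8159, 2.6192, 0.6108]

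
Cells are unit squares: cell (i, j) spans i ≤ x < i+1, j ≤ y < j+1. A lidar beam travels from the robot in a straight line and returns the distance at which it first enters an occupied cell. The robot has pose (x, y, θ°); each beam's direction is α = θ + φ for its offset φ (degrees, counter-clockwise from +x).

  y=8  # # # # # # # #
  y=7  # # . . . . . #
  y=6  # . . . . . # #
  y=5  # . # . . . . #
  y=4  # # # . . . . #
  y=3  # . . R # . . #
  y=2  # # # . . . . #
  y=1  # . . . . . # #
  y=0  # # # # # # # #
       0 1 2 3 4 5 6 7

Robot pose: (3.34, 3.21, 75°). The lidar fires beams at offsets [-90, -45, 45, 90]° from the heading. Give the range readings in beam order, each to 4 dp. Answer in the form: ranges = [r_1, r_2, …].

ranges = [0.6833, 0.7621, 0.9122, 2.4225]

beam 1: φ=-90°, α=345°
  dir = (cos 345°, sin 345°) = (0.9659, -0.2588); from cell (3,3)
  next x-line at t=0.6833, next y-line at t=0.8114; Δt_x=1.0353, Δt_y=3.8637
    x: enter (4,3) at t=0.6833 ← occupied
  → r_1 = 0.6833
beam 2: φ=-45°, α=30°
  dir = (cos 30°, sin 30°) = (0.8660, 0.5000); from cell (3,3)
  next x-line at t=0.7621, next y-line at t=1.5800; Δt_x=1.1547, Δt_y=2.0000
    x: enter (4,3) at t=0.7621 ← occupied
  → r_2 = 0.7621
beam 3: φ=45°, α=120°
  dir = (cos 120°, sin 120°) = (-0.5000, 0.8660); from cell (3,3)
  next x-line at t=0.6800, next y-line at t=0.9122; Δt_x=2.0000, Δt_y=1.1547
    x: enter (2,3) at t=0.6800
    y: enter (2,4) at t=0.9122 ← occupied
  → r_3 = 0.9122
beam 4: φ=90°, α=165°
  dir = (cos 165°, sin 165°) = (-0.9659, 0.2588); from cell (3,3)
  next x-line at t=0.3520, next y-line at t=3.0523; Δt_x=1.0353, Δt_y=3.8637
    x: enter (2,3) at t=0.3520
    x: enter (1,3) at t=1.3873
    x: enter (0,3) at t=2.4225 ← occupied
  → r_4 = 2.4225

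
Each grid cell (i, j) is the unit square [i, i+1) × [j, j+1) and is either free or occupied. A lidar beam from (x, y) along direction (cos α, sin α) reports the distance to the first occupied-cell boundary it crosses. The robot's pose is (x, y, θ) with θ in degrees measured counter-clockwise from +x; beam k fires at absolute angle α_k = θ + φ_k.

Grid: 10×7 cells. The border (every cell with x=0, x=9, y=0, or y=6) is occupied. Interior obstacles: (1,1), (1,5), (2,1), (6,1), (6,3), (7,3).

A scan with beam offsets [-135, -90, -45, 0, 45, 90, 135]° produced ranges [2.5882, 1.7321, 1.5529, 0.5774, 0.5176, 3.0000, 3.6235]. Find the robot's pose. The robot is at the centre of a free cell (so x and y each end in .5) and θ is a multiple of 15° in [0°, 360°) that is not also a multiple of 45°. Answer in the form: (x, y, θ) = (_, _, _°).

(x, y, θ) = (2.5, 2.5, 240°)

The pose lattice has 34·16 = 544 candidates. Test each by forward raycasting.
  (5.5, 1.5, 165°): beam 1 = 0.5774 ≠ 2.5882 ✗
  (3.5, 4.5, 75°): beam 1 = 4.0415 ≠ 2.5882 ✗
  (2.5, 2.5, 15°): beam 1 = 0.5774 ≠ 2.5882 ✗
  (7.5, 4.5, 255°): beam 1 = 1.7321 ≠ 2.5882 ✗
  …
  (2.5, 2.5, 240°): r_1=2.5882, r_2=1.7321, r_3=1.5529, r_4=0.5774, r_5=0.5176, r_6=3.0000, r_7=3.6235 — all match ✓
No second candidate reproduces the full scan.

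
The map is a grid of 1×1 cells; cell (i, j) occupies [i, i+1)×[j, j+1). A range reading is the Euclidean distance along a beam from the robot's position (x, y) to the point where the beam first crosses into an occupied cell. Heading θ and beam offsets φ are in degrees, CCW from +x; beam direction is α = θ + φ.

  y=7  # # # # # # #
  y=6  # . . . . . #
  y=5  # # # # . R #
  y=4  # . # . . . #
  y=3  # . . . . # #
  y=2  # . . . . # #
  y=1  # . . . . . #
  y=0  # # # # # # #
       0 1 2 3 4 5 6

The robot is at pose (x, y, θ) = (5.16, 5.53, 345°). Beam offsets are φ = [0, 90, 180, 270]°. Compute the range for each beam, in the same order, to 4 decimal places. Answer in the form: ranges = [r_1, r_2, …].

ranges = [0.8696, 1.5219, 1.2009, 4.6898]

beam 1: φ=0°, α=345°
  direction (0.9659, -0.2588); cell (5,5); t to first gridline: x 0.8696, y 2.0478 (then +1.0353 / +3.8637)
    (6,5) via x @ 0.8696  # hit
  → r_1 = 0.8696
beam 2: φ=90°, α=75°
  direction (0.2588, 0.9659); cell (5,5); t to first gridline: x 3.2455, y 0.4866 (then +3.8637 / +1.0353)
    (5,6) via y @ 0.4866
    (5,7) via y @ 1.5219  # hit
  → r_2 = 1.5219
beam 3: φ=180°, α=165°
  direction (-0.9659, 0.2588); cell (5,5); t to first gridline: x 0.1656, y 1.8159 (then +1.0353 / +3.8637)
    (4,5) via x @ 0.1656
    (3,5) via x @ 1.2009  # hit
  → r_3 = 1.2009
beam 4: φ=270°, α=255°
  direction (-0.2588, -0.9659); cell (5,5); t to first gridline: x 0.6182, y 0.5487 (then +3.8637 / +1.0353)
    (5,4) via y @ 0.5487
    (4,4) via x @ 0.6182
    (4,3) via y @ 1.5840
    (4,2) via y @ 2.6192
    (4,1) via y @ 3.6545
    (3,1) via x @ 4.4819
    (3,0) via y @ 4.6898  # hit
  → r_4 = 4.6898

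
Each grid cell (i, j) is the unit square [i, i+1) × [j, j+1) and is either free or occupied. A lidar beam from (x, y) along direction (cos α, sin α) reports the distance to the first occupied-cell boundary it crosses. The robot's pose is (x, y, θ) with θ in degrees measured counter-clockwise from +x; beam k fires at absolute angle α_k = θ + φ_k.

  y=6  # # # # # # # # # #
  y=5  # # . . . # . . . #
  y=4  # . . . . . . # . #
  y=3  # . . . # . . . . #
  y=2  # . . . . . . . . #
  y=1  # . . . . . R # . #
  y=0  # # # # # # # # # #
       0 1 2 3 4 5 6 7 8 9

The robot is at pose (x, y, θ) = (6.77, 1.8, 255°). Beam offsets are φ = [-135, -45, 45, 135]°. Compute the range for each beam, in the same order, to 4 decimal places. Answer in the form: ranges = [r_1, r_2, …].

beam 1: φ=-135°, α=120°
  dir = (cos 120°, sin 120°) = (-0.5000, 0.8660); from cell (6,1)
  next x-line at t=1.5400, next y-line at t=0.2309; Δt_x=2.0000, Δt_y=1.1547
    y: enter (6,2) at t=0.2309
    y: enter (6,3) at t=1.3856
    x: enter (5,3) at t=1.5400
    y: enter (5,4) at t=2.5403
    x: enter (4,4) at t=3.5400
    y: enter (4,5) at t=3.6950
    y: enter (4,6) at t=4.8497 ← occupied
  → r_1 = 4.8497
beam 2: φ=-45°, α=210°
  dir = (cos 210°, sin 210°) = (-0.8660, -0.5000); from cell (6,1)
  next x-line at t=0.8891, next y-line at t=1.6000; Δt_x=1.1547, Δt_y=2.0000
    x: enter (5,1) at t=0.8891
    y: enter (5,0) at t=1.6000 ← occupied
  → r_2 = 1.6000
beam 3: φ=45°, α=300°
  dir = (cos 300°, sin 300°) = (0.5000, -0.8660); from cell (6,1)
  next x-line at t=0.4600, next y-line at t=0.9238; Δt_x=2.0000, Δt_y=1.1547
    x: enter (7,1) at t=0.4600 ← occupied
  → r_3 = 0.4600
beam 4: φ=135°, α=30°
  dir = (cos 30°, sin 30°) = (0.8660, 0.5000); from cell (6,1)
  next x-line at t=0.2656, next y-line at t=0.4000; Δt_x=1.1547, Δt_y=2.0000
    x: enter (7,1) at t=0.2656 ← occupied
  → r_4 = 0.2656

ranges = [4.8497, 1.6000, 0.4600, 0.2656]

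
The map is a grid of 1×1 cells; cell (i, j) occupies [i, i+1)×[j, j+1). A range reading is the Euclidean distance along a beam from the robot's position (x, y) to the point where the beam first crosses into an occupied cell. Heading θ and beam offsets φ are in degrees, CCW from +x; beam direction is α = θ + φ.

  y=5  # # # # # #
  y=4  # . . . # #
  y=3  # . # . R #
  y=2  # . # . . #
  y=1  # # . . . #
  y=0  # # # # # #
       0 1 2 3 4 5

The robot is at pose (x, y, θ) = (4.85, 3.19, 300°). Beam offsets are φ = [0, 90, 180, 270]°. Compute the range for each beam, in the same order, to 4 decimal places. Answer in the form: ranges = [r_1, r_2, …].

ranges = [0.3000, 0.1732, 0.9353, 2.1362]

beam 1: φ=0°, α=300°
  cosα=0.5000 sinα=-0.8660 | (4,3) | tMaxX 0.3000 tMaxY 0.2194 | tΔX 2.0000 tΔY 1.1547
    t=0.2194 [y] (4,2)
    t=0.3000 [x] (5,2) — stop
  → r_1 = 0.3000
beam 2: φ=90°, α=30°
  cosα=0.8660 sinα=0.5000 | (4,3) | tMaxX 0.1732 tMaxY 1.6200 | tΔX 1.1547 tΔY 2.0000
    t=0.1732 [x] (5,3) — stop
  → r_2 = 0.1732
beam 3: φ=180°, α=120°
  cosα=-0.5000 sinα=0.8660 | (4,3) | tMaxX 1.7000 tMaxY 0.9353 | tΔX 2.0000 tΔY 1.1547
    t=0.9353 [y] (4,4) — stop
  → r_3 = 0.9353
beam 4: φ=270°, α=210°
  cosα=-0.8660 sinα=-0.5000 | (4,3) | tMaxX 0.9815 tMaxY 0.3800 | tΔX 1.1547 tΔY 2.0000
    t=0.3800 [y] (4,2)
    t=0.9815 [x] (3,2)
    t=2.1362 [x] (2,2) — stop
  → r_4 = 2.1362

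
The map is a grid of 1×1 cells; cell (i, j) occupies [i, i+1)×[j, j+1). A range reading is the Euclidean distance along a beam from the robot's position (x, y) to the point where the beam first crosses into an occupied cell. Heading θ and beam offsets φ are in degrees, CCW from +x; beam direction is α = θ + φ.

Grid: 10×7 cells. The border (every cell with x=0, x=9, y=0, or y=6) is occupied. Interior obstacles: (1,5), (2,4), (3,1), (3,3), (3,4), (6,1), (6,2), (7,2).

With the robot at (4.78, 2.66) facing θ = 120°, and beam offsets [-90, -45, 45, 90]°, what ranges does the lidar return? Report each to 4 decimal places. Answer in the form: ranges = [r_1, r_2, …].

ranges = [4.8728, 3.4578, 1.3137, 1.3200]

beam 1: φ=-90°, α=30°
  dir = (cos 30°, sin 30°) = (0.8660, 0.5000); from cell (4,2)
  next x-line at t=0.2540, next y-line at t=0.6800; Δt_x=1.1547, Δt_y=2.0000
    x: enter (5,2) at t=0.2540
    y: enter (5,3) at t=0.6800
    x: enter (6,3) at t=1.4087
    x: enter (7,3) at t=2.5634
    y: enter (7,4) at t=2.6800
    x: enter (8,4) at t=3.7181
    y: enter (8,5) at t=4.6800
    x: enter (9,5) at t=4.8728 ← occupied
  → r_1 = 4.8728
beam 2: φ=-45°, α=75°
  dir = (cos 75°, sin 75°) = (0.2588, 0.9659); from cell (4,2)
  next x-line at t=0.8500, next y-line at t=0.3520; Δt_x=3.8637, Δt_y=1.0353
    y: enter (4,3) at t=0.3520
    x: enter (5,3) at t=0.8500
    y: enter (5,4) at t=1.3873
    y: enter (5,5) at t=2.4225
    y: enter (5,6) at t=3.4578 ← occupied
  → r_2 = 3.4578
beam 3: φ=45°, α=165°
  dir = (cos 165°, sin 165°) = (-0.9659, 0.2588); from cell (4,2)
  next x-line at t=0.8075, next y-line at t=1.3137; Δt_x=1.0353, Δt_y=3.8637
    x: enter (3,2) at t=0.8075
    y: enter (3,3) at t=1.3137 ← occupied
  → r_3 = 1.3137
beam 4: φ=90°, α=210°
  dir = (cos 210°, sin 210°) = (-0.8660, -0.5000); from cell (4,2)
  next x-line at t=0.9007, next y-line at t=1.3200; Δt_x=1.1547, Δt_y=2.0000
    x: enter (3,2) at t=0.9007
    y: enter (3,1) at t=1.3200 ← occupied
  → r_4 = 1.3200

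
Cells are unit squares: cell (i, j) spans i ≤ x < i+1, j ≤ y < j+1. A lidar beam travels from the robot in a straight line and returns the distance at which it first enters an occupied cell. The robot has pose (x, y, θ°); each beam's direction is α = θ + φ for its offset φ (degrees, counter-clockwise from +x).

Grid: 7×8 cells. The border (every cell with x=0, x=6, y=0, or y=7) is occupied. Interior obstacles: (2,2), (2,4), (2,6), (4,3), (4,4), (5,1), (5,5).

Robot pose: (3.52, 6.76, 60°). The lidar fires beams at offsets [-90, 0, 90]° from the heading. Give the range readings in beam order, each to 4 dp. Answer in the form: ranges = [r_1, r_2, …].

beam 1: φ=-90°, α=330°
  direction (0.8660, -0.5000); cell (3,6); t to first gridline: x 0.5543, y 1.5200 (then +1.1547 / +2.0000)
    (4,6) via x @ 0.5543
    (4,5) via y @ 1.5200
    (5,5) via x @ 1.7090  # hit
  → r_1 = 1.7090
beam 2: φ=0°, α=60°
  direction (0.5000, 0.8660); cell (3,6); t to first gridline: x 0.9600, y 0.2771 (then +2.0000 / +1.1547)
    (3,7) via y @ 0.2771  # hit
  → r_2 = 0.2771
beam 3: φ=90°, α=150°
  direction (-0.8660, 0.5000); cell (3,6); t to first gridline: x 0.6004, y 0.4800 (then +1.1547 / +2.0000)
    (3,7) via y @ 0.4800  # hit
  → r_3 = 0.4800

ranges = [1.7090, 0.2771, 0.4800]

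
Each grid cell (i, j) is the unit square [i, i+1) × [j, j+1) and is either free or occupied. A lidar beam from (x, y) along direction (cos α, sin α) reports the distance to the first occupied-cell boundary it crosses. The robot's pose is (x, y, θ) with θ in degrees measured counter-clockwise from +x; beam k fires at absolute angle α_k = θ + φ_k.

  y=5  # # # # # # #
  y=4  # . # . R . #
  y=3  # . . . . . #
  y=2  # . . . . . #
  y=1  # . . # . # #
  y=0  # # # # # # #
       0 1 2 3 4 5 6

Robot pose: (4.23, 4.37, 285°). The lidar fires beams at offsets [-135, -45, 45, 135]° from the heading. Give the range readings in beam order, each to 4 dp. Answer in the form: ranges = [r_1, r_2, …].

ranges = [1.2600, 3.8913, 2.0438, 0.7275]

beam 1: φ=-135°, α=150°
  dir = (cos 150°, sin 150°) = (-0.8660, 0.5000); from cell (4,4)
  next x-line at t=0.2656, next y-line at t=1.2600; Δt_x=1.1547, Δt_y=2.0000
    x: enter (3,4) at t=0.2656
    y: enter (3,5) at t=1.2600 ← occupied
  → r_1 = 1.2600
beam 2: φ=-45°, α=240°
  dir = (cos 240°, sin 240°) = (-0.5000, -0.8660); from cell (4,4)
  next x-line at t=0.4600, next y-line at t=0.4272; Δt_x=2.0000, Δt_y=1.1547
    y: enter (4,3) at t=0.4272
    x: enter (3,3) at t=0.4600
    y: enter (3,2) at t=1.5819
    x: enter (2,2) at t=2.4600
    y: enter (2,1) at t=2.7366
    y: enter (2,0) at t=3.8913 ← occupied
  → r_2 = 3.8913
beam 3: φ=45°, α=330°
  dir = (cos 330°, sin 330°) = (0.8660, -0.5000); from cell (4,4)
  next x-line at t=0.8891, next y-line at t=0.7400; Δt_x=1.1547, Δt_y=2.0000
    y: enter (4,3) at t=0.7400
    x: enter (5,3) at t=0.8891
    x: enter (6,3) at t=2.0438 ← occupied
  → r_3 = 2.0438
beam 4: φ=135°, α=60°
  dir = (cos 60°, sin 60°) = (0.5000, 0.8660); from cell (4,4)
  next x-line at t=1.5400, next y-line at t=0.7275; Δt_x=2.0000, Δt_y=1.1547
    y: enter (4,5) at t=0.7275 ← occupied
  → r_4 = 0.7275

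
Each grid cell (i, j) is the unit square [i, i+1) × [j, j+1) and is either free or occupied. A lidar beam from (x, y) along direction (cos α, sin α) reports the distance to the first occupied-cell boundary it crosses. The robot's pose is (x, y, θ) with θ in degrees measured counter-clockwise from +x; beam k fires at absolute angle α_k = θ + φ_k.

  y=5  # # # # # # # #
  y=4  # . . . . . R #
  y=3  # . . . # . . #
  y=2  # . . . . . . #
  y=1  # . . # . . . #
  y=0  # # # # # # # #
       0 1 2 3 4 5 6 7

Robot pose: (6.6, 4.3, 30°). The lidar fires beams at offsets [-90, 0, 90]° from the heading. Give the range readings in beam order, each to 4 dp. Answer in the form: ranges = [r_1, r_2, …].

beam 1: φ=-90°, α=300°
  direction (0.5000, -0.8660); cell (6,4); t to first gridline: x 0.8000, y 0.3464 (then +2.0000 / +1.1547)
    (6,3) via y @ 0.3464
    (7,3) via x @ 0.8000  # hit
  → r_1 = 0.8000
beam 2: φ=0°, α=30°
  direction (0.8660, 0.5000); cell (6,4); t to first gridline: x 0.4619, y 1.4000 (then +1.1547 / +2.0000)
    (7,4) via x @ 0.4619  # hit
  → r_2 = 0.4619
beam 3: φ=90°, α=120°
  direction (-0.5000, 0.8660); cell (6,4); t to first gridline: x 1.2000, y 0.8083 (then +2.0000 / +1.1547)
    (6,5) via y @ 0.8083  # hit
  → r_3 = 0.8083

ranges = [0.8000, 0.4619, 0.8083]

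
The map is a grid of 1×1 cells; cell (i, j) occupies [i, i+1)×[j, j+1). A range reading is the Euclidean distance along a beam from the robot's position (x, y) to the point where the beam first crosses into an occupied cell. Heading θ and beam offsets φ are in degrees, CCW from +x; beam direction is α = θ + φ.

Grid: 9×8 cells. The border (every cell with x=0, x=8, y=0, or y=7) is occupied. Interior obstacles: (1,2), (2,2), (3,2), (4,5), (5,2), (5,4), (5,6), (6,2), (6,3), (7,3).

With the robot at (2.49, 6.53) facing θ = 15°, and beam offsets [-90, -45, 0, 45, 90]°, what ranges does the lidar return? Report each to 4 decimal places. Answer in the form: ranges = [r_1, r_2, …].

ranges = [3.6545, 1.7436, 1.8159, 0.5427, 0.4866]

beam 1: φ=-90°, α=285°
  direction (0.2588, -0.9659); cell (2,6); t to first gridline: x 1.9705, y 0.5487 (then +3.8637 / +1.0353)
    (2,5) via y @ 0.5487
    (2,4) via y @ 1.5840
    (3,4) via x @ 1.9705
    (3,3) via y @ 2.6192
    (3,2) via y @ 3.6545  # hit
  → r_1 = 3.6545
beam 2: φ=-45°, α=330°
  direction (0.8660, -0.5000); cell (2,6); t to first gridline: x 0.5889, y 1.0600 (then +1.1547 / +2.0000)
    (3,6) via x @ 0.5889
    (3,5) via y @ 1.0600
    (4,5) via x @ 1.7436  # hit
  → r_2 = 1.7436
beam 3: φ=0°, α=15°
  direction (0.9659, 0.2588); cell (2,6); t to first gridline: x 0.5280, y 1.8159 (then +1.0353 / +3.8637)
    (3,6) via x @ 0.5280
    (4,6) via x @ 1.5633
    (4,7) via y @ 1.8159  # hit
  → r_3 = 1.8159
beam 4: φ=45°, α=60°
  direction (0.5000, 0.8660); cell (2,6); t to first gridline: x 1.0200, y 0.5427 (then +2.0000 / +1.1547)
    (2,7) via y @ 0.5427  # hit
  → r_4 = 0.5427
beam 5: φ=90°, α=105°
  direction (-0.2588, 0.9659); cell (2,6); t to first gridline: x 1.8932, y 0.4866 (then +3.8637 / +1.0353)
    (2,7) via y @ 0.4866  # hit
  → r_5 = 0.4866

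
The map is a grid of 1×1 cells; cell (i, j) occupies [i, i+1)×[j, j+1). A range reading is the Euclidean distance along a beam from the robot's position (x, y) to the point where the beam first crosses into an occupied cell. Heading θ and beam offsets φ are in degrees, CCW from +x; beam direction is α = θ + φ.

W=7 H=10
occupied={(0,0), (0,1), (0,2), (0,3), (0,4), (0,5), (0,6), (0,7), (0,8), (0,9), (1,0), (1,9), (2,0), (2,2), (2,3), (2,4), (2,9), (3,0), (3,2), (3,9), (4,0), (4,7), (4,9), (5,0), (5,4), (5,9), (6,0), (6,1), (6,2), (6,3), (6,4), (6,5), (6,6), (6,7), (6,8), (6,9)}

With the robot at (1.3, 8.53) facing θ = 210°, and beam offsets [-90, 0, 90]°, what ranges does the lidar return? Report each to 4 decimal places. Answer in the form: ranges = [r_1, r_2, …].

beam 1: φ=-90°, α=120°
  d=(-0.5000,0.8660)  start (1,8)  tX=0.6000 tY=0.5427  stride 1/|dx|=2.0000 1/|dy|=1.1547
    cross y-line → (1,9), t=0.5427 (wall)
  → r_1 = 0.5427
beam 2: φ=0°, α=210°
  d=(-0.8660,-0.5000)  start (1,8)  tX=0.3464 tY=1.0600  stride 1/|dx|=1.1547 1/|dy|=2.0000
    cross x-line → (0,8), t=0.3464 (wall)
  → r_2 = 0.3464
beam 3: φ=90°, α=300°
  d=(0.5000,-0.8660)  start (1,8)  tX=1.4000 tY=0.6120  stride 1/|dx|=2.0000 1/|dy|=1.1547
    cross y-line → (1,7), t=0.6120
    cross x-line → (2,7), t=1.4000
    cross y-line → (2,6), t=1.7667
    cross y-line → (2,5), t=2.9214
    cross x-line → (3,5), t=3.4000
    cross y-line → (3,4), t=4.0761
    cross y-line → (3,3), t=5.2308
    cross x-line → (4,3), t=5.4000
    cross y-line → (4,2), t=6.3855
    cross x-line → (5,2), t=7.4000
    cross y-line → (5,1), t=7.5402
    cross y-line → (5,0), t=8.6949 (wall)
  → r_3 = 8.6949

ranges = [0.5427, 0.3464, 8.6949]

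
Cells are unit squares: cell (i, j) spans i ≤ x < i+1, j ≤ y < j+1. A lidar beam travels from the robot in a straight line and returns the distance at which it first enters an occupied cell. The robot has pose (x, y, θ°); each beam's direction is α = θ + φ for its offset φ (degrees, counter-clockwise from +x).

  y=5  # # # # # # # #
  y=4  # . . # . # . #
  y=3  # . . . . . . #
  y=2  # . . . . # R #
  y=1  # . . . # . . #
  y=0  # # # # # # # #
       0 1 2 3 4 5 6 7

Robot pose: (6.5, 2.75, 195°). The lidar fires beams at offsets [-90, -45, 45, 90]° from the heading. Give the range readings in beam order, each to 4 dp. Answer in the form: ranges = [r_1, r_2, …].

ranges = [1.9319, 2.8868, 2.0207, 1.8117]

beam 1: φ=-90°, α=105°
  d=(-0.2588,0.9659)  start (6,2)  tX=1.9319 tY=0.2588  stride 1/|dx|=3.8637 1/|dy|=1.0353
    cross y-line → (6,3), t=0.2588
    cross y-line → (6,4), t=1.2941
    cross x-line → (5,4), t=1.9319 (wall)
  → r_1 = 1.9319
beam 2: φ=-45°, α=150°
  d=(-0.8660,0.5000)  start (6,2)  tX=0.5774 tY=0.5000  stride 1/|dx|=1.1547 1/|dy|=2.0000
    cross y-line → (6,3), t=0.5000
    cross x-line → (5,3), t=0.5774
    cross x-line → (4,3), t=1.7321
    cross y-line → (4,4), t=2.5000
    cross x-line → (3,4), t=2.8868 (wall)
  → r_2 = 2.8868
beam 3: φ=45°, α=240°
  d=(-0.5000,-0.8660)  start (6,2)  tX=1.0000 tY=0.8660  stride 1/|dx|=2.0000 1/|dy|=1.1547
    cross y-line → (6,1), t=0.8660
    cross x-line → (5,1), t=1.0000
    cross y-line → (5,0), t=2.0207 (wall)
  → r_3 = 2.0207
beam 4: φ=90°, α=285°
  d=(0.2588,-0.9659)  start (6,2)  tX=1.9319 tY=0.7765  stride 1/|dx|=3.8637 1/|dy|=1.0353
    cross y-line → (6,1), t=0.7765
    cross y-line → (6,0), t=1.8117 (wall)
  → r_4 = 1.8117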